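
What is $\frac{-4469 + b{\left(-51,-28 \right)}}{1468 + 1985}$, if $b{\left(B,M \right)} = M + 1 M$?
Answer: $- \frac{4525}{3453} \approx -1.3105$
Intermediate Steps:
$b{\left(B,M \right)} = 2 M$ ($b{\left(B,M \right)} = M + M = 2 M$)
$\frac{-4469 + b{\left(-51,-28 \right)}}{1468 + 1985} = \frac{-4469 + 2 \left(-28\right)}{1468 + 1985} = \frac{-4469 - 56}{3453} = \left(-4525\right) \frac{1}{3453} = - \frac{4525}{3453}$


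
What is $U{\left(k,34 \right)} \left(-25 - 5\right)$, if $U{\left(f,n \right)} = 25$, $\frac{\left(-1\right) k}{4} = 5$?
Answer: $-750$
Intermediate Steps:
$k = -20$ ($k = \left(-4\right) 5 = -20$)
$U{\left(k,34 \right)} \left(-25 - 5\right) = 25 \left(-25 - 5\right) = 25 \left(-30\right) = -750$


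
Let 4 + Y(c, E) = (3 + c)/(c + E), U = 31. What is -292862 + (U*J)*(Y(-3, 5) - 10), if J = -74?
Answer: -260746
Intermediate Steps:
Y(c, E) = -4 + (3 + c)/(E + c) (Y(c, E) = -4 + (3 + c)/(c + E) = -4 + (3 + c)/(E + c))
-292862 + (U*J)*(Y(-3, 5) - 10) = -292862 + (31*(-74))*((3 - 4*5 - 3*(-3))/(5 - 3) - 10) = -292862 - 2294*((3 - 20 + 9)/2 - 10) = -292862 - 2294*((½)*(-8) - 10) = -292862 - 2294*(-4 - 10) = -292862 - 2294*(-14) = -292862 + 32116 = -260746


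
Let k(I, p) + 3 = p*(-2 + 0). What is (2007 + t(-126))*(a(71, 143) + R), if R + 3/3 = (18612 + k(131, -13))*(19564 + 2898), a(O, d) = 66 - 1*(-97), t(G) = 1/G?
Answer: 7560772187978/9 ≈ 8.4009e+11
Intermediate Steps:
a(O, d) = 163 (a(O, d) = 66 + 97 = 163)
k(I, p) = -3 - 2*p (k(I, p) = -3 + p*(-2 + 0) = -3 + p*(-2) = -3 - 2*p)
R = 418579369 (R = -1 + (18612 + (-3 - 2*(-13)))*(19564 + 2898) = -1 + (18612 + (-3 + 26))*22462 = -1 + (18612 + 23)*22462 = -1 + 18635*22462 = -1 + 418579370 = 418579369)
(2007 + t(-126))*(a(71, 143) + R) = (2007 + 1/(-126))*(163 + 418579369) = (2007 - 1/126)*418579532 = (252881/126)*418579532 = 7560772187978/9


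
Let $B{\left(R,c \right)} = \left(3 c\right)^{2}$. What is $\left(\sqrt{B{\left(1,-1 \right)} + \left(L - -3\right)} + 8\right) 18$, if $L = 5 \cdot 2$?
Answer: $144 + 18 \sqrt{22} \approx 228.43$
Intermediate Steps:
$L = 10$
$B{\left(R,c \right)} = 9 c^{2}$
$\left(\sqrt{B{\left(1,-1 \right)} + \left(L - -3\right)} + 8\right) 18 = \left(\sqrt{9 \left(-1\right)^{2} + \left(10 - -3\right)} + 8\right) 18 = \left(\sqrt{9 \cdot 1 + \left(10 + 3\right)} + 8\right) 18 = \left(\sqrt{9 + 13} + 8\right) 18 = \left(\sqrt{22} + 8\right) 18 = \left(8 + \sqrt{22}\right) 18 = 144 + 18 \sqrt{22}$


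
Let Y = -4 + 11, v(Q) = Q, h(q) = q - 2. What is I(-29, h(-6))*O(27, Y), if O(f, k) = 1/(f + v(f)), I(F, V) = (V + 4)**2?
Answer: 8/27 ≈ 0.29630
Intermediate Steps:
h(q) = -2 + q
I(F, V) = (4 + V)**2
Y = 7
O(f, k) = 1/(2*f) (O(f, k) = 1/(f + f) = 1/(2*f))
I(-29, h(-6))*O(27, Y) = (4 + (-2 - 6))**2*((1/2)/27) = (4 - 8)**2*((1/2)*(1/27)) = (-4)**2*(1/54) = 16*(1/54) = 8/27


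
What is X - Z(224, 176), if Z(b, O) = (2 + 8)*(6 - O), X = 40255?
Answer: 41955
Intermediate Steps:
Z(b, O) = 60 - 10*O (Z(b, O) = 10*(6 - O) = 60 - 10*O)
X - Z(224, 176) = 40255 - (60 - 10*176) = 40255 - (60 - 1760) = 40255 - 1*(-1700) = 40255 + 1700 = 41955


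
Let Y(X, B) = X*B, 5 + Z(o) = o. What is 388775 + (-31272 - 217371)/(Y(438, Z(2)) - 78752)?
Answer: 31127907793/80066 ≈ 3.8878e+5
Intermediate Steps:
Z(o) = -5 + o
Y(X, B) = B*X
388775 + (-31272 - 217371)/(Y(438, Z(2)) - 78752) = 388775 + (-31272 - 217371)/((-5 + 2)*438 - 78752) = 388775 - 248643/(-3*438 - 78752) = 388775 - 248643/(-1314 - 78752) = 388775 - 248643/(-80066) = 388775 - 248643*(-1/80066) = 388775 + 248643/80066 = 31127907793/80066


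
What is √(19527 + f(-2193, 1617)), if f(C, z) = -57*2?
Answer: 3*√2157 ≈ 139.33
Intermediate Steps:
f(C, z) = -114
√(19527 + f(-2193, 1617)) = √(19527 - 114) = √19413 = 3*√2157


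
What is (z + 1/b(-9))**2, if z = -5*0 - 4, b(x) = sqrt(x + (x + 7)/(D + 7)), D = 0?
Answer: (260 + I*sqrt(455))**2/4225 ≈ 15.892 + 2.6253*I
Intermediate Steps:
b(x) = sqrt(1 + 8*x/7) (b(x) = sqrt(x + (x + 7)/(0 + 7)) = sqrt(x + (7 + x)/7) = sqrt(x + (7 + x)*(1/7)) = sqrt(x + (1 + x/7)) = sqrt(1 + 8*x/7))
z = -4 (z = 0 - 4 = -4)
(z + 1/b(-9))**2 = (-4 + 1/(sqrt(49 + 56*(-9))/7))**2 = (-4 + 1/(sqrt(49 - 504)/7))**2 = (-4 + 1/(sqrt(-455)/7))**2 = (-4 + 1/((I*sqrt(455))/7))**2 = (-4 + 1/(I*sqrt(455)/7))**2 = (-4 - I*sqrt(455)/65)**2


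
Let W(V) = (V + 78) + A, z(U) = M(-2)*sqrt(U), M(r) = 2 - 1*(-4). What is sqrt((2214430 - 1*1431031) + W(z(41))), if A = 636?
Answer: sqrt(784113 + 6*sqrt(41)) ≈ 885.52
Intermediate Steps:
M(r) = 6 (M(r) = 2 + 4 = 6)
z(U) = 6*sqrt(U)
W(V) = 714 + V (W(V) = (V + 78) + 636 = (78 + V) + 636 = 714 + V)
sqrt((2214430 - 1*1431031) + W(z(41))) = sqrt((2214430 - 1*1431031) + (714 + 6*sqrt(41))) = sqrt((2214430 - 1431031) + (714 + 6*sqrt(41))) = sqrt(783399 + (714 + 6*sqrt(41))) = sqrt(784113 + 6*sqrt(41))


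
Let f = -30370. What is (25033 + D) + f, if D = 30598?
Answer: 25261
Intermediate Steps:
(25033 + D) + f = (25033 + 30598) - 30370 = 55631 - 30370 = 25261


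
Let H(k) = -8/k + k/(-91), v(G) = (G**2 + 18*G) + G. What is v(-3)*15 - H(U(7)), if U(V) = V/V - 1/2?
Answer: -128127/182 ≈ -703.99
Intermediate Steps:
v(G) = G**2 + 19*G
U(V) = 1/2 (U(V) = 1 - 1*1/2 = 1 - 1/2 = 1/2)
H(k) = -8/k - k/91 (H(k) = -8/k + k*(-1/91) = -8/k - k/91)
v(-3)*15 - H(U(7)) = -3*(19 - 3)*15 - (-8/1/2 - 1/91*1/2) = -3*16*15 - (-8*2 - 1/182) = -48*15 - (-16 - 1/182) = -720 - 1*(-2913/182) = -720 + 2913/182 = -128127/182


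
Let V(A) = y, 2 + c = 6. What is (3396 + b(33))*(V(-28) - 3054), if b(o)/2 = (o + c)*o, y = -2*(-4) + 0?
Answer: -17782548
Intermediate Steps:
c = 4 (c = -2 + 6 = 4)
y = 8 (y = 8 + 0 = 8)
V(A) = 8
b(o) = 2*o*(4 + o) (b(o) = 2*((o + 4)*o) = 2*((4 + o)*o) = 2*(o*(4 + o)) = 2*o*(4 + o))
(3396 + b(33))*(V(-28) - 3054) = (3396 + 2*33*(4 + 33))*(8 - 3054) = (3396 + 2*33*37)*(-3046) = (3396 + 2442)*(-3046) = 5838*(-3046) = -17782548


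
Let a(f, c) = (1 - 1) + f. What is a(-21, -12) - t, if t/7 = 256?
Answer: -1813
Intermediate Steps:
t = 1792 (t = 7*256 = 1792)
a(f, c) = f (a(f, c) = 0 + f = f)
a(-21, -12) - t = -21 - 1*1792 = -21 - 1792 = -1813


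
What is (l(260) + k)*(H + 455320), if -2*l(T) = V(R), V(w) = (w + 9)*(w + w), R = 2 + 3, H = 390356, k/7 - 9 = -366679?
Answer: -2170647329760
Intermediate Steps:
k = -2566690 (k = 63 + 7*(-366679) = 63 - 2566753 = -2566690)
R = 5
V(w) = 2*w*(9 + w) (V(w) = (9 + w)*(2*w) = 2*w*(9 + w))
l(T) = -70 (l(T) = -5*(9 + 5) = -5*14 = -½*140 = -70)
(l(260) + k)*(H + 455320) = (-70 - 2566690)*(390356 + 455320) = -2566760*845676 = -2170647329760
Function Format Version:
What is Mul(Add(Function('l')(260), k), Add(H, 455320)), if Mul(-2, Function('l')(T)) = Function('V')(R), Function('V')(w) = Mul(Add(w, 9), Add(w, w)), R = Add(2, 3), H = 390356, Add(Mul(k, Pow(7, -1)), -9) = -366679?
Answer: -2170647329760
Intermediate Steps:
k = -2566690 (k = Add(63, Mul(7, -366679)) = Add(63, -2566753) = -2566690)
R = 5
Function('V')(w) = Mul(2, w, Add(9, w)) (Function('V')(w) = Mul(Add(9, w), Mul(2, w)) = Mul(2, w, Add(9, w)))
Function('l')(T) = -70 (Function('l')(T) = Mul(Rational(-1, 2), Mul(2, 5, Add(9, 5))) = Mul(Rational(-1, 2), Mul(2, 5, 14)) = Mul(Rational(-1, 2), 140) = -70)
Mul(Add(Function('l')(260), k), Add(H, 455320)) = Mul(Add(-70, -2566690), Add(390356, 455320)) = Mul(-2566760, 845676) = -2170647329760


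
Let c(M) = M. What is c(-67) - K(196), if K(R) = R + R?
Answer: -459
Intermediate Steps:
K(R) = 2*R
c(-67) - K(196) = -67 - 2*196 = -67 - 1*392 = -67 - 392 = -459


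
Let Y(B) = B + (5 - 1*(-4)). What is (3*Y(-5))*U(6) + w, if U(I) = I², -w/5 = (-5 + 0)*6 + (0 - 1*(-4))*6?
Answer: 462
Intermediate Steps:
Y(B) = 9 + B (Y(B) = B + (5 + 4) = B + 9 = 9 + B)
w = 30 (w = -5*((-5 + 0)*6 + (0 - 1*(-4))*6) = -5*(-5*6 + (0 + 4)*6) = -5*(-30 + 4*6) = -5*(-30 + 24) = -5*(-6) = 30)
(3*Y(-5))*U(6) + w = (3*(9 - 5))*6² + 30 = (3*4)*36 + 30 = 12*36 + 30 = 432 + 30 = 462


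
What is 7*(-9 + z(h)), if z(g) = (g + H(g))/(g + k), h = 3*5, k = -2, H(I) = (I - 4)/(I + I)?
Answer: -21343/390 ≈ -54.726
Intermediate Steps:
H(I) = (-4 + I)/(2*I) (H(I) = (-4 + I)/((2*I)) = (-4 + I)*(1/(2*I)) = (-4 + I)/(2*I))
h = 15
z(g) = (g + (-4 + g)/(2*g))/(-2 + g) (z(g) = (g + (-4 + g)/(2*g))/(g - 2) = (g + (-4 + g)/(2*g))/(-2 + g))
7*(-9 + z(h)) = 7*(-9 + (-2 + 15² + (½)*15)/(15*(-2 + 15))) = 7*(-9 + (1/15)*(-2 + 225 + 15/2)/13) = 7*(-9 + (1/15)*(1/13)*(461/2)) = 7*(-9 + 461/390) = 7*(-3049/390) = -21343/390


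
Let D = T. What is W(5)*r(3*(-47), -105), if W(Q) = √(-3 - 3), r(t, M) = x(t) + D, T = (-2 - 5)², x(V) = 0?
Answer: 49*I*√6 ≈ 120.03*I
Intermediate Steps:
T = 49 (T = (-7)² = 49)
D = 49
r(t, M) = 49 (r(t, M) = 0 + 49 = 49)
W(Q) = I*√6 (W(Q) = √(-6) = I*√6)
W(5)*r(3*(-47), -105) = (I*√6)*49 = 49*I*√6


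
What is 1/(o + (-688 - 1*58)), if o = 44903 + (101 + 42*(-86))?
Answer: 1/40646 ≈ 2.4603e-5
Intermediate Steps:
o = 41392 (o = 44903 + (101 - 3612) = 44903 - 3511 = 41392)
1/(o + (-688 - 1*58)) = 1/(41392 + (-688 - 1*58)) = 1/(41392 + (-688 - 58)) = 1/(41392 - 746) = 1/40646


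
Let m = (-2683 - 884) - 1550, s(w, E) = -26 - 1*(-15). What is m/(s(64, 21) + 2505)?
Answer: -119/58 ≈ -2.0517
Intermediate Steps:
s(w, E) = -11 (s(w, E) = -26 + 15 = -11)
m = -5117 (m = -3567 - 1550 = -5117)
m/(s(64, 21) + 2505) = -5117/(-11 + 2505) = -5117/2494 = -5117*1/2494 = -119/58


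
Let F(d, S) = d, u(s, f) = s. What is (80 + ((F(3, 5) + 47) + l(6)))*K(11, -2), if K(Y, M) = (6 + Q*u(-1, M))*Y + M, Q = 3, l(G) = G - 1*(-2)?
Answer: 4278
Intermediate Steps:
l(G) = 2 + G (l(G) = G + 2 = 2 + G)
K(Y, M) = M + 3*Y (K(Y, M) = (6 + 3*(-1))*Y + M = (6 - 3)*Y + M = 3*Y + M = M + 3*Y)
(80 + ((F(3, 5) + 47) + l(6)))*K(11, -2) = (80 + ((3 + 47) + (2 + 6)))*(-2 + 3*11) = (80 + (50 + 8))*(-2 + 33) = (80 + 58)*31 = 138*31 = 4278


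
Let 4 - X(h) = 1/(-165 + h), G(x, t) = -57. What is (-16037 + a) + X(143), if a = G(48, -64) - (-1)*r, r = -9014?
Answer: -552287/22 ≈ -25104.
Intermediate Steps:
X(h) = 4 - 1/(-165 + h)
a = -9071 (a = -57 - (-1)*(-9014) = -57 - 1*9014 = -57 - 9014 = -9071)
(-16037 + a) + X(143) = (-16037 - 9071) + (-661 + 4*143)/(-165 + 143) = -25108 + (-661 + 572)/(-22) = -25108 - 1/22*(-89) = -25108 + 89/22 = -552287/22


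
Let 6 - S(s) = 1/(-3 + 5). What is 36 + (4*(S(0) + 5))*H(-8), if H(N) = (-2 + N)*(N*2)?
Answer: 6756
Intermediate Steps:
H(N) = 2*N*(-2 + N) (H(N) = (-2 + N)*(2*N) = 2*N*(-2 + N))
S(s) = 11/2 (S(s) = 6 - 1/(-3 + 5) = 6 - 1/2 = 6 - 1*½ = 6 - ½ = 11/2)
36 + (4*(S(0) + 5))*H(-8) = 36 + (4*(11/2 + 5))*(2*(-8)*(-2 - 8)) = 36 + (4*(21/2))*(2*(-8)*(-10)) = 36 + 42*160 = 36 + 6720 = 6756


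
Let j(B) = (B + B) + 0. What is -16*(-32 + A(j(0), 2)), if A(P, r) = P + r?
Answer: 480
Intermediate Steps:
j(B) = 2*B (j(B) = 2*B + 0 = 2*B)
-16*(-32 + A(j(0), 2)) = -16*(-32 + (2*0 + 2)) = -16*(-32 + (0 + 2)) = -16*(-32 + 2) = -16*(-30) = 480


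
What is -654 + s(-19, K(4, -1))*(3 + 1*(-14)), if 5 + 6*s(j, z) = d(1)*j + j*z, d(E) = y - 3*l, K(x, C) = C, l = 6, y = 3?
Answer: -7213/6 ≈ -1202.2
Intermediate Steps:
d(E) = -15 (d(E) = 3 - 3*6 = 3 - 18 = -15)
s(j, z) = -5/6 - 5*j/2 + j*z/6 (s(j, z) = -5/6 + (-15*j + j*z)/6 = -5/6 + (-5*j/2 + j*z/6) = -5/6 - 5*j/2 + j*z/6)
-654 + s(-19, K(4, -1))*(3 + 1*(-14)) = -654 + (-5/6 - 5/2*(-19) + (1/6)*(-19)*(-1))*(3 + 1*(-14)) = -654 + (-5/6 + 95/2 + 19/6)*(3 - 14) = -654 + (299/6)*(-11) = -654 - 3289/6 = -7213/6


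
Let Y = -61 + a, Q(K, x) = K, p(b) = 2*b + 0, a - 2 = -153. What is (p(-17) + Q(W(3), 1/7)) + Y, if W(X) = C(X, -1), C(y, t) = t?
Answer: -247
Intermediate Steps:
W(X) = -1
a = -151 (a = 2 - 153 = -151)
p(b) = 2*b
Y = -212 (Y = -61 - 151 = -212)
(p(-17) + Q(W(3), 1/7)) + Y = (2*(-17) - 1) - 212 = (-34 - 1) - 212 = -35 - 212 = -247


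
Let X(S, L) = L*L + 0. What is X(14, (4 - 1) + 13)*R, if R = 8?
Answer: 2048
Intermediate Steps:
X(S, L) = L² (X(S, L) = L² + 0 = L²)
X(14, (4 - 1) + 13)*R = ((4 - 1) + 13)²*8 = (3 + 13)²*8 = 16²*8 = 256*8 = 2048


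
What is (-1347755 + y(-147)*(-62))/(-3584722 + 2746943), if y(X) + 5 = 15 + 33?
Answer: 1350421/837779 ≈ 1.6119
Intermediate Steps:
y(X) = 43 (y(X) = -5 + (15 + 33) = -5 + 48 = 43)
(-1347755 + y(-147)*(-62))/(-3584722 + 2746943) = (-1347755 + 43*(-62))/(-3584722 + 2746943) = (-1347755 - 2666)/(-837779) = -1350421*(-1/837779) = 1350421/837779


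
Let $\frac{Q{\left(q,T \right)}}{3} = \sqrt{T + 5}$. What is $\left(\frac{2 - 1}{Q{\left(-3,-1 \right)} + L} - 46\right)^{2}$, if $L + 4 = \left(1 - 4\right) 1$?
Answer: $2209$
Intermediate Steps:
$Q{\left(q,T \right)} = 3 \sqrt{5 + T}$ ($Q{\left(q,T \right)} = 3 \sqrt{T + 5} = 3 \sqrt{5 + T}$)
$L = -7$ ($L = -4 + \left(1 - 4\right) 1 = -4 - 3 = -7$)
$\left(\frac{2 - 1}{Q{\left(-3,-1 \right)} + L} - 46\right)^{2} = \left(\frac{2 - 1}{3 \sqrt{5 - 1} - 7} - 46\right)^{2} = \left(1 \frac{1}{3 \sqrt{4} - 7} - 46\right)^{2} = \left(1 \frac{1}{3 \cdot 2 - 7} - 46\right)^{2} = \left(1 \frac{1}{6 - 7} - 46\right)^{2} = \left(1 \frac{1}{-1} - 46\right)^{2} = \left(1 \left(-1\right) - 46\right)^{2} = \left(-1 - 46\right)^{2} = \left(-47\right)^{2} = 2209$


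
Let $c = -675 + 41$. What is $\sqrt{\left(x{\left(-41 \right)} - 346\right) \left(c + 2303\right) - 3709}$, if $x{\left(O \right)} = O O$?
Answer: $\sqrt{2224406} \approx 1491.4$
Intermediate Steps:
$c = -634$
$x{\left(O \right)} = O^{2}$
$\sqrt{\left(x{\left(-41 \right)} - 346\right) \left(c + 2303\right) - 3709} = \sqrt{\left(\left(-41\right)^{2} - 346\right) \left(-634 + 2303\right) - 3709} = \sqrt{\left(1681 - 346\right) 1669 - 3709} = \sqrt{1335 \cdot 1669 - 3709} = \sqrt{2228115 - 3709} = \sqrt{2224406}$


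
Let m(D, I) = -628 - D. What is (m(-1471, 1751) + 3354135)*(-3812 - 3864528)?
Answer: -12978195596520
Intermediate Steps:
(m(-1471, 1751) + 3354135)*(-3812 - 3864528) = ((-628 - 1*(-1471)) + 3354135)*(-3812 - 3864528) = ((-628 + 1471) + 3354135)*(-3868340) = (843 + 3354135)*(-3868340) = 3354978*(-3868340) = -12978195596520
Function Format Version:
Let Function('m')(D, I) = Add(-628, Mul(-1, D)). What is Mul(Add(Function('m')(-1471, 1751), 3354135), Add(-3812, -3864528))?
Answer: -12978195596520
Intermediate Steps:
Mul(Add(Function('m')(-1471, 1751), 3354135), Add(-3812, -3864528)) = Mul(Add(Add(-628, Mul(-1, -1471)), 3354135), Add(-3812, -3864528)) = Mul(Add(Add(-628, 1471), 3354135), -3868340) = Mul(Add(843, 3354135), -3868340) = Mul(3354978, -3868340) = -12978195596520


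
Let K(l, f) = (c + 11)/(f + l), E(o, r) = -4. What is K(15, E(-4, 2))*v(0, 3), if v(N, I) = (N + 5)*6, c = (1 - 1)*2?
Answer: 30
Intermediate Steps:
c = 0 (c = 0*2 = 0)
K(l, f) = 11/(f + l) (K(l, f) = (0 + 11)/(f + l) = 11/(f + l))
v(N, I) = 30 + 6*N (v(N, I) = (5 + N)*6 = 30 + 6*N)
K(15, E(-4, 2))*v(0, 3) = (11/(-4 + 15))*(30 + 6*0) = (11/11)*(30 + 0) = (11*(1/11))*30 = 1*30 = 30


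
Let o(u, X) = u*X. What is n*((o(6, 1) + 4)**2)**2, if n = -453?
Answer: -4530000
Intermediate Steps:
o(u, X) = X*u
n*((o(6, 1) + 4)**2)**2 = -453*(1*6 + 4)**4 = -453*(6 + 4)**4 = -453*(10**2)**2 = -453*100**2 = -453*10000 = -4530000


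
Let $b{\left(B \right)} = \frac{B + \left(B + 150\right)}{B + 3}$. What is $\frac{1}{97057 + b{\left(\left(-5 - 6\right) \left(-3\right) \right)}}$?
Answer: $\frac{1}{97063} \approx 1.0303 \cdot 10^{-5}$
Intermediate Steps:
$b{\left(B \right)} = \frac{150 + 2 B}{3 + B}$ ($b{\left(B \right)} = \frac{B + \left(150 + B\right)}{3 + B} = \frac{150 + 2 B}{3 + B}$)
$\frac{1}{97057 + b{\left(\left(-5 - 6\right) \left(-3\right) \right)}} = \frac{1}{97057 + \frac{2 \left(75 + \left(-5 - 6\right) \left(-3\right)\right)}{3 + \left(-5 - 6\right) \left(-3\right)}} = \frac{1}{97057 + \frac{2 \left(75 - -33\right)}{3 - -33}} = \frac{1}{97057 + \frac{2 \left(75 + 33\right)}{3 + 33}} = \frac{1}{97057 + 2 \cdot \frac{1}{36} \cdot 108} = \frac{1}{97057 + 6} = \frac{1}{97063}$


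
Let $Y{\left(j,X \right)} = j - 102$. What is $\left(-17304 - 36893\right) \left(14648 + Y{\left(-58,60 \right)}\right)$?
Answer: $-785206136$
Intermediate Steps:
$Y{\left(j,X \right)} = -102 + j$
$\left(-17304 - 36893\right) \left(14648 + Y{\left(-58,60 \right)}\right) = \left(-17304 - 36893\right) \left(14648 - 160\right) = - 54197 \left(14648 - 160\right) = \left(-54197\right) 14488 = -785206136$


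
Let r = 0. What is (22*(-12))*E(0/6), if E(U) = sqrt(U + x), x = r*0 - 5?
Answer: -264*I*sqrt(5) ≈ -590.32*I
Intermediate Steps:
x = -5 (x = 0*0 - 5 = 0 - 5 = -5)
E(U) = sqrt(-5 + U) (E(U) = sqrt(U - 5) = sqrt(-5 + U))
(22*(-12))*E(0/6) = (22*(-12))*sqrt(-5 + 0/6) = -264*sqrt(-5 + 0*(1/6)) = -264*sqrt(-5 + 0) = -264*I*sqrt(5)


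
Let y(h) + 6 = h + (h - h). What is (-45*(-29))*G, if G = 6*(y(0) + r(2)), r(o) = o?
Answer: -31320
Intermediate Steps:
y(h) = -6 + h (y(h) = -6 + (h + (h - h)) = -6 + (h + 0) = -6 + h)
G = -24 (G = 6*((-6 + 0) + 2) = 6*(-6 + 2) = 6*(-4) = -24)
(-45*(-29))*G = -45*(-29)*(-24) = 1305*(-24) = -31320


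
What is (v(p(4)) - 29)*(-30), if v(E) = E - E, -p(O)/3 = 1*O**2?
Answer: 870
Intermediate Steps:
p(O) = -3*O**2
v(E) = 0
(v(p(4)) - 29)*(-30) = (0 - 29)*(-30) = -29*(-30) = 870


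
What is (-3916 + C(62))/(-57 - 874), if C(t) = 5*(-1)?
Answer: 3921/931 ≈ 4.2116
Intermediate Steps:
C(t) = -5
(-3916 + C(62))/(-57 - 874) = (-3916 - 5)/(-57 - 874) = -3921/(-931) = -3921*(-1/931) = 3921/931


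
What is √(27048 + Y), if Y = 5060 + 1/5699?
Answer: 7*√21282100543/5699 ≈ 179.19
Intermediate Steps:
Y = 28836941/5699 (Y = 5060 + 1/5699 = 28836941/5699 ≈ 5060.0)
√(27048 + Y) = √(27048 + 28836941/5699) = √(182983493/5699) = 7*√21282100543/5699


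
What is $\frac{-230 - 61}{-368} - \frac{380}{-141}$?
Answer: $\frac{180871}{51888} \approx 3.4858$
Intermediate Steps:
$\frac{-230 - 61}{-368} - \frac{380}{-141} = \left(-291\right) \left(- \frac{1}{368}\right) - - \frac{380}{141} = \frac{291}{368} + \frac{380}{141} = \frac{180871}{51888}$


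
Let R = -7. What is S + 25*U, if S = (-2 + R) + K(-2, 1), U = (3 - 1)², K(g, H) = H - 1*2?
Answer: 90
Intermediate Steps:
K(g, H) = -2 + H (K(g, H) = H - 2 = -2 + H)
U = 4 (U = 2² = 4)
S = -10 (S = (-2 - 7) + (-2 + 1) = -9 - 1 = -10)
S + 25*U = -10 + 25*4 = -10 + 100 = 90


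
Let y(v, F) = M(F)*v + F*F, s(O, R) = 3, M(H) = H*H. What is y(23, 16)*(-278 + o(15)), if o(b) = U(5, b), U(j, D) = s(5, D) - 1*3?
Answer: -1708032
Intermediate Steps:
M(H) = H**2
U(j, D) = 0 (U(j, D) = 3 - 1*3 = 3 - 3 = 0)
o(b) = 0
y(v, F) = F**2 + v*F**2 (y(v, F) = F**2*v + F*F = v*F**2 + F**2 = F**2 + v*F**2)
y(23, 16)*(-278 + o(15)) = (16**2*(1 + 23))*(-278 + 0) = (256*24)*(-278) = 6144*(-278) = -1708032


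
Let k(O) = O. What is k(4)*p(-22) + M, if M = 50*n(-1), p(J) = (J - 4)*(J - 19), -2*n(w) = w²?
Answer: 4239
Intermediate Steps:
n(w) = -w²/2
p(J) = (-19 + J)*(-4 + J) (p(J) = (-4 + J)*(-19 + J) = (-19 + J)*(-4 + J))
M = -25 (M = 50*(-½*(-1)²) = 50*(-½*1) = 50*(-½) = -25)
k(4)*p(-22) + M = 4*(76 + (-22)² - 23*(-22)) - 25 = 4*(76 + 484 + 506) - 25 = 4*1066 - 25 = 4264 - 25 = 4239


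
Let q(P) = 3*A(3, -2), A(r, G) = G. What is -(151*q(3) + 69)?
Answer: 837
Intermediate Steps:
q(P) = -6 (q(P) = 3*(-2) = -6)
-(151*q(3) + 69) = -(151*(-6) + 69) = -(-906 + 69) = -1*(-837) = 837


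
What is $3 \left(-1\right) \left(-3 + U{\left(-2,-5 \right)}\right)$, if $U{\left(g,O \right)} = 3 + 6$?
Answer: $-18$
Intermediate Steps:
$U{\left(g,O \right)} = 9$
$3 \left(-1\right) \left(-3 + U{\left(-2,-5 \right)}\right) = 3 \left(-1\right) \left(-3 + 9\right) = \left(-3\right) 6 = -18$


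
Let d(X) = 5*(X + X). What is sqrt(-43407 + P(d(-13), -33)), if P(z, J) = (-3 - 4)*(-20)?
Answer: 7*I*sqrt(883) ≈ 208.01*I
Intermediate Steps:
d(X) = 10*X (d(X) = 5*(2*X) = 10*X)
P(z, J) = 140 (P(z, J) = -7*(-20) = 140)
sqrt(-43407 + P(d(-13), -33)) = sqrt(-43407 + 140) = sqrt(-43267) = 7*I*sqrt(883)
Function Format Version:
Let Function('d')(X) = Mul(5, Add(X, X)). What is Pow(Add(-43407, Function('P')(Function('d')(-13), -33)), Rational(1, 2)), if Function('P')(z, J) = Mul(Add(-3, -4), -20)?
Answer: Mul(7, I, Pow(883, Rational(1, 2))) ≈ Mul(208.01, I)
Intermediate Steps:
Function('d')(X) = Mul(10, X) (Function('d')(X) = Mul(5, Mul(2, X)) = Mul(10, X))
Function('P')(z, J) = 140 (Function('P')(z, J) = Mul(-7, -20) = 140)
Pow(Add(-43407, Function('P')(Function('d')(-13), -33)), Rational(1, 2)) = Pow(Add(-43407, 140), Rational(1, 2)) = Pow(-43267, Rational(1, 2)) = Mul(7, I, Pow(883, Rational(1, 2)))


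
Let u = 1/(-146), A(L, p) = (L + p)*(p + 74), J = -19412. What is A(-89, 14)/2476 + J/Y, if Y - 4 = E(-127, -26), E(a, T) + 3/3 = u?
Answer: -76307006/11761 ≈ -6488.1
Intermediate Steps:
A(L, p) = (74 + p)*(L + p) (A(L, p) = (L + p)*(74 + p) = (74 + p)*(L + p))
u = -1/146 ≈ -0.0068493
E(a, T) = -147/146 (E(a, T) = -1 - 1/146 = -147/146)
Y = 437/146 (Y = 4 - 147/146 = 437/146 ≈ 2.9931)
A(-89, 14)/2476 + J/Y = (14² + 74*(-89) + 74*14 - 89*14)/2476 - 19412/437/146 = (196 - 6586 + 1036 - 1246)*(1/2476) - 19412*146/437 = -6600*1/2476 - 123224/19 = -1650/619 - 123224/19 = -76307006/11761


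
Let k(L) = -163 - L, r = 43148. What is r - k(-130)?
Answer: 43181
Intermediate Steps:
r - k(-130) = 43148 - (-163 - 1*(-130)) = 43148 - (-163 + 130) = 43148 - 1*(-33) = 43148 + 33 = 43181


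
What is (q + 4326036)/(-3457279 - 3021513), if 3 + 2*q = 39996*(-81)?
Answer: -5412393/12957584 ≈ -0.41770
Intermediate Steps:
q = -3239679/2 (q = -3/2 + (39996*(-81))/2 = -3/2 + (½)*(-3239676) = -3/2 - 1619838 = -3239679/2 ≈ -1.6198e+6)
(q + 4326036)/(-3457279 - 3021513) = (-3239679/2 + 4326036)/(-3457279 - 3021513) = (5412393/2)/(-6478792) = (5412393/2)*(-1/6478792) = -5412393/12957584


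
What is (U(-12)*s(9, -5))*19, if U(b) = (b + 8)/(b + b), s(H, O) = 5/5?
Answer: 19/6 ≈ 3.1667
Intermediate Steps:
s(H, O) = 1 (s(H, O) = 5*(⅕) = 1)
U(b) = (8 + b)/(2*b) (U(b) = (8 + b)/((2*b)) = (8 + b)*(1/(2*b)) = (8 + b)/(2*b))
(U(-12)*s(9, -5))*19 = (((½)*(8 - 12)/(-12))*1)*19 = (((½)*(-1/12)*(-4))*1)*19 = ((⅙)*1)*19 = (⅙)*19 = 19/6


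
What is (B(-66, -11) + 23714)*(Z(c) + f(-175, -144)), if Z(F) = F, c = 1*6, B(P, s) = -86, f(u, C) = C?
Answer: -3260664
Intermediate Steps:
c = 6
(B(-66, -11) + 23714)*(Z(c) + f(-175, -144)) = (-86 + 23714)*(6 - 144) = 23628*(-138) = -3260664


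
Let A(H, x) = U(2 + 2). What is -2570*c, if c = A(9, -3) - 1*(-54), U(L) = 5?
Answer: -151630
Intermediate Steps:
A(H, x) = 5
c = 59 (c = 5 - 1*(-54) = 5 + 54 = 59)
-2570*c = -2570*59 = -151630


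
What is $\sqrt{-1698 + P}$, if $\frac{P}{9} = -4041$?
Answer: $i \sqrt{38067} \approx 195.11 i$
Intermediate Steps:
$P = -36369$ ($P = 9 \left(-4041\right) = -36369$)
$\sqrt{-1698 + P} = \sqrt{-1698 - 36369} = \sqrt{-38067} = i \sqrt{38067}$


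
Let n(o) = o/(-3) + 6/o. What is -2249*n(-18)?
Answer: -38233/3 ≈ -12744.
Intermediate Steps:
n(o) = 6/o - o/3 (n(o) = o*(-⅓) + 6/o = -o/3 + 6/o = 6/o - o/3)
-2249*n(-18) = -2249*(6/(-18) - ⅓*(-18)) = -2249*(6*(-1/18) + 6) = -2249*(-⅓ + 6) = -2249*17/3 = -38233/3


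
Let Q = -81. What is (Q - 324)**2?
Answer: 164025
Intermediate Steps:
(Q - 324)**2 = (-81 - 324)**2 = (-405)**2 = 164025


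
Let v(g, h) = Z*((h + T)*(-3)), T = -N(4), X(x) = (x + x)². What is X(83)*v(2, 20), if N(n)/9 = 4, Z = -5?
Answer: -6613440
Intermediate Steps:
N(n) = 36 (N(n) = 9*4 = 36)
X(x) = 4*x² (X(x) = (2*x)² = 4*x²)
T = -36 (T = -1*36 = -36)
v(g, h) = -540 + 15*h (v(g, h) = -5*(h - 36)*(-3) = -5*(-36 + h)*(-3) = -5*(108 - 3*h) = -540 + 15*h)
X(83)*v(2, 20) = (4*83²)*(-540 + 15*20) = (4*6889)*(-540 + 300) = 27556*(-240) = -6613440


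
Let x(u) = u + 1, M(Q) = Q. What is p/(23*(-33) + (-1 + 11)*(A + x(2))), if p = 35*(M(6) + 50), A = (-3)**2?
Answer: -1960/639 ≈ -3.0673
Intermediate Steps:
x(u) = 1 + u
A = 9
p = 1960 (p = 35*(6 + 50) = 35*56 = 1960)
p/(23*(-33) + (-1 + 11)*(A + x(2))) = 1960/(23*(-33) + (-1 + 11)*(9 + (1 + 2))) = 1960/(-759 + 10*(9 + 3)) = 1960/(-759 + 10*12) = 1960/(-759 + 120) = 1960/(-639) = 1960*(-1/639) = -1960/639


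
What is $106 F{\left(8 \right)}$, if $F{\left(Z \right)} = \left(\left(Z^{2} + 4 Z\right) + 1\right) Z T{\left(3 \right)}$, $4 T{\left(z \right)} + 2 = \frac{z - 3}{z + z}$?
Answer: $-41128$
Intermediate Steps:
$T{\left(z \right)} = - \frac{1}{2} + \frac{-3 + z}{8 z}$ ($T{\left(z \right)} = - \frac{1}{2} + \frac{\left(z - 3\right) \frac{1}{z + z}}{4} = - \frac{1}{2} + \frac{\left(-3 + z\right) \frac{1}{2 z}}{4} = - \frac{1}{2} + \frac{\frac{1}{2} \frac{1}{z} \left(-3 + z\right)}{4} = - \frac{1}{2} + \frac{-3 + z}{8 z}$)
$F{\left(Z \right)} = - \frac{Z \left(1 + Z^{2} + 4 Z\right)}{2}$ ($F{\left(Z \right)} = \left(\left(Z^{2} + 4 Z\right) + 1\right) Z \frac{3 \left(-1 - 3\right)}{8 \cdot 3} = \left(1 + Z^{2} + 4 Z\right) Z \frac{3}{8} \cdot \frac{1}{3} \left(-1 - 3\right) = Z \left(1 + Z^{2} + 4 Z\right) \frac{3}{8} \cdot \frac{1}{3} \left(-4\right) = Z \left(1 + Z^{2} + 4 Z\right) \left(- \frac{1}{2}\right) = - \frac{Z \left(1 + Z^{2} + 4 Z\right)}{2}$)
$106 F{\left(8 \right)} = 106 \left(\left(- \frac{1}{2}\right) 8 \left(1 + 8^{2} + 4 \cdot 8\right)\right) = 106 \left(\left(- \frac{1}{2}\right) 8 \left(1 + 64 + 32\right)\right) = 106 \left(\left(- \frac{1}{2}\right) 8 \cdot 97\right) = 106 \left(-388\right) = -41128$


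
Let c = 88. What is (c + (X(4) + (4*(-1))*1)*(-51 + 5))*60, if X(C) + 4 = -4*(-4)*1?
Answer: -16800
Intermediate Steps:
X(C) = 12 (X(C) = -4 - 4*(-4)*1 = -4 + 16*1 = -4 + 16 = 12)
(c + (X(4) + (4*(-1))*1)*(-51 + 5))*60 = (88 + (12 + (4*(-1))*1)*(-51 + 5))*60 = (88 + (12 - 4*1)*(-46))*60 = (88 + (12 - 4)*(-46))*60 = (88 + 8*(-46))*60 = (88 - 368)*60 = -280*60 = -16800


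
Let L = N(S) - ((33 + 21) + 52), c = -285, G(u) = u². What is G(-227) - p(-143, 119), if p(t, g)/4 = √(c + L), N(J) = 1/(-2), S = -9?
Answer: 51529 - 6*I*√174 ≈ 51529.0 - 79.145*I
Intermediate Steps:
N(J) = -½
L = -213/2 (L = -½ - ((33 + 21) + 52) = -½ - (54 + 52) = -½ - 1*106 = -½ - 106 = -213/2 ≈ -106.50)
p(t, g) = 6*I*√174 (p(t, g) = 4*√(-285 - 213/2) = 4*√(-783/2) = 4*(3*I*√174/2) = 6*I*√174)
G(-227) - p(-143, 119) = (-227)² - 6*I*√174 = 51529 - 6*I*√174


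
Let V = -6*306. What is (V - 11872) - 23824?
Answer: -37532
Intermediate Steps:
V = -1836
(V - 11872) - 23824 = (-1836 - 11872) - 23824 = -13708 - 23824 = -37532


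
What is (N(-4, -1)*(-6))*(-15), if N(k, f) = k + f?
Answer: -450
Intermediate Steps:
N(k, f) = f + k
(N(-4, -1)*(-6))*(-15) = ((-1 - 4)*(-6))*(-15) = -5*(-6)*(-15) = 30*(-15) = -450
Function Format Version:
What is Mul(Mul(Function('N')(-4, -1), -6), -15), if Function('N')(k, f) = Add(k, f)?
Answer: -450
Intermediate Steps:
Function('N')(k, f) = Add(f, k)
Mul(Mul(Function('N')(-4, -1), -6), -15) = Mul(Mul(Add(-1, -4), -6), -15) = Mul(Mul(-5, -6), -15) = Mul(30, -15) = -450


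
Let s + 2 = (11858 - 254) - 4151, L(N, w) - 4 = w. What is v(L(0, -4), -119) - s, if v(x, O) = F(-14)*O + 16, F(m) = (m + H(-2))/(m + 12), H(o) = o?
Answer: -8387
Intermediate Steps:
L(N, w) = 4 + w
s = 7451 (s = -2 + ((11858 - 254) - 4151) = -2 + (11604 - 4151) = -2 + 7453 = 7451)
F(m) = (-2 + m)/(12 + m) (F(m) = (m - 2)/(m + 12) = (-2 + m)/(12 + m))
v(x, O) = 16 + 8*O (v(x, O) = ((-2 - 14)/(12 - 14))*O + 16 = (-16/(-2))*O + 16 = (-1/2*(-16))*O + 16 = 8*O + 16 = 16 + 8*O)
v(L(0, -4), -119) - s = (16 + 8*(-119)) - 1*7451 = (16 - 952) - 7451 = -936 - 7451 = -8387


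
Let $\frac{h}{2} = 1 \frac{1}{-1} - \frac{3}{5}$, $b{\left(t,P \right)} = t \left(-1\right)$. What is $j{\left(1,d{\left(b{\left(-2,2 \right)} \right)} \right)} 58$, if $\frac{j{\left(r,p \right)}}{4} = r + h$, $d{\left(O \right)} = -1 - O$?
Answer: $- \frac{2552}{5} \approx -510.4$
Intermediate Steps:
$b{\left(t,P \right)} = - t$
$h = - \frac{16}{5}$ ($h = 2 \left(1 \frac{1}{-1} - \frac{3}{5}\right) = 2 \left(1 \left(-1\right) - \frac{3}{5}\right) = 2 \left(-1 - \frac{3}{5}\right) = 2 \left(- \frac{8}{5}\right) = - \frac{16}{5} \approx -3.2$)
$j{\left(r,p \right)} = - \frac{64}{5} + 4 r$ ($j{\left(r,p \right)} = 4 \left(r - \frac{16}{5}\right) = 4 \left(- \frac{16}{5} + r\right) = - \frac{64}{5} + 4 r$)
$j{\left(1,d{\left(b{\left(-2,2 \right)} \right)} \right)} 58 = \left(- \frac{64}{5} + 4 \cdot 1\right) 58 = \left(- \frac{64}{5} + 4\right) 58 = \left(- \frac{44}{5}\right) 58 = - \frac{2552}{5}$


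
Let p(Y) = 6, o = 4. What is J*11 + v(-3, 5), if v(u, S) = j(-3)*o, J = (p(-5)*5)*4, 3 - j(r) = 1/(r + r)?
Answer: 3998/3 ≈ 1332.7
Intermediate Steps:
j(r) = 3 - 1/(2*r) (j(r) = 3 - 1/(r + r) = 3 - 1/(2*r))
J = 120 (J = (6*5)*4 = 30*4 = 120)
v(u, S) = 38/3 (v(u, S) = (3 - ½/(-3))*4 = (3 - ½*(-⅓))*4 = (3 + ⅙)*4 = (19/6)*4 = 38/3)
J*11 + v(-3, 5) = 120*11 + 38/3 = 1320 + 38/3 = 3998/3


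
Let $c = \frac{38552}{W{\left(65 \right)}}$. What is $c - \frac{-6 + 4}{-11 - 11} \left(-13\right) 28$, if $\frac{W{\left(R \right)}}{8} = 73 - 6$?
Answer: $\frac{77397}{737} \approx 105.02$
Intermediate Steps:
$W{\left(R \right)} = 536$ ($W{\left(R \right)} = 8 \left(73 - 6\right) = 8 \cdot 67 = 536$)
$c = \frac{4819}{67}$ ($c = \frac{38552}{536} = 38552 \cdot \frac{1}{536} = \frac{4819}{67} \approx 71.925$)
$c - \frac{-6 + 4}{-11 - 11} \left(-13\right) 28 = \frac{4819}{67} - \frac{-6 + 4}{-11 - 11} \left(-13\right) 28 = \frac{4819}{67} - - \frac{2}{-22} \left(-13\right) 28 = \frac{4819}{67} - \left(-2\right) \left(- \frac{1}{22}\right) \left(-13\right) 28 = \frac{4819}{67} - \frac{1}{11} \left(-13\right) 28 = \frac{4819}{67} - \left(- \frac{13}{11}\right) 28 = \frac{4819}{67} - - \frac{364}{11} = \frac{4819}{67} + \frac{364}{11} = \frac{77397}{737}$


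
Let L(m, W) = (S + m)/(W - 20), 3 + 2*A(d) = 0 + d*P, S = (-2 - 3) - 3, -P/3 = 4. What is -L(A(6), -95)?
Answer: -91/230 ≈ -0.39565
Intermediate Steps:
P = -12 (P = -3*4 = -12)
S = -8 (S = -5 - 3 = -8)
A(d) = -3/2 - 6*d (A(d) = -3/2 + (0 + d*(-12))/2 = -3/2 + (0 - 12*d)/2 = -3/2 + (-12*d)/2 = -3/2 - 6*d)
L(m, W) = (-8 + m)/(-20 + W) (L(m, W) = (-8 + m)/(W - 20) = (-8 + m)/(-20 + W))
-L(A(6), -95) = -(-8 + (-3/2 - 6*6))/(-20 - 95) = -(-8 + (-3/2 - 36))/(-115) = -(-1)*(-8 - 75/2)/115 = -(-1)*(-91)/(115*2) = -1*91/230 = -91/230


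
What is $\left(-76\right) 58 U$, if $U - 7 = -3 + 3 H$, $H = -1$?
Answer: $-4408$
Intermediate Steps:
$U = 1$ ($U = 7 + \left(-3 + 3 \left(-1\right)\right) = 7 - 6 = 1$)
$\left(-76\right) 58 U = \left(-76\right) 58 \cdot 1 = \left(-4408\right) 1 = -4408$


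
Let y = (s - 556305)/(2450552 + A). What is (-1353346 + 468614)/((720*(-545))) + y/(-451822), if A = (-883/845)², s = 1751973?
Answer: 29143733942907356798219/12925955743152123363300 ≈ 2.2547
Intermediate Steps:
A = 779689/714025 (A = (-883*1/845)² = (-883/845)² = 779689/714025 ≈ 1.0920)
y = 284578947900/583252057163 (y = (1751973 - 556305)/(2450552 + 779689/714025) = 1195668/(1749756171489/714025) = 1195668*(714025/1749756171489) = 284578947900/583252057163 ≈ 0.48792)
(-1353346 + 468614)/((720*(-545))) + y/(-451822) = (-1353346 + 468614)/((720*(-545))) + (284578947900/583252057163)/(-451822) = -884732/(-392400) + (284578947900/583252057163)*(-1/451822) = -884732*(-1/392400) - 142289473950/131763055485750493 = 221183/98100 - 142289473950/131763055485750493 = 29143733942907356798219/12925955743152123363300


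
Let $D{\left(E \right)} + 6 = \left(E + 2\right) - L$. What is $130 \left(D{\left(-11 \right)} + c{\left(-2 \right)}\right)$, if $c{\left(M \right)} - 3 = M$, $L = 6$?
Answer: $-2600$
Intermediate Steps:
$D{\left(E \right)} = -10 + E$ ($D{\left(E \right)} = -6 + \left(\left(E + 2\right) - 6\right) = -6 + \left(\left(2 + E\right) - 6\right) = -6 + \left(-4 + E\right) = -10 + E$)
$c{\left(M \right)} = 3 + M$
$130 \left(D{\left(-11 \right)} + c{\left(-2 \right)}\right) = 130 \left(\left(-10 - 11\right) + \left(3 - 2\right)\right) = 130 \left(-21 + 1\right) = 130 \left(-20\right) = -2600$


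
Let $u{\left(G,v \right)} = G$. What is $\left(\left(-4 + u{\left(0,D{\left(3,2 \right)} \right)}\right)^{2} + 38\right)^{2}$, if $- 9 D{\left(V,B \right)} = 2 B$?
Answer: $2916$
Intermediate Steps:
$D{\left(V,B \right)} = - \frac{2 B}{9}$
$\left(\left(-4 + u{\left(0,D{\left(3,2 \right)} \right)}\right)^{2} + 38\right)^{2} = \left(\left(-4 + 0\right)^{2} + 38\right)^{2} = \left(\left(-4\right)^{2} + 38\right)^{2} = \left(16 + 38\right)^{2} = 54^{2} = 2916$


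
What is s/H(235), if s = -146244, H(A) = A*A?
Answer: -146244/55225 ≈ -2.6481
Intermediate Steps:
H(A) = A²
s/H(235) = -146244/(235²) = -146244/55225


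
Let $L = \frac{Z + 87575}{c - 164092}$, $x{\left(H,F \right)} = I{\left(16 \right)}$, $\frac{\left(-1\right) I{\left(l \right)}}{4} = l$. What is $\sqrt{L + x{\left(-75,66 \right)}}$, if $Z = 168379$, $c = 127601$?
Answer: $\frac{i \sqrt{94561974598}}{36491} \approx 8.427 i$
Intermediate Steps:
$I{\left(l \right)} = - 4 l$
$x{\left(H,F \right)} = -64$ ($x{\left(H,F \right)} = \left(-4\right) 16 = -64$)
$L = - \frac{255954}{36491}$ ($L = \frac{168379 + 87575}{127601 - 164092} = \frac{255954}{-36491} = 255954 \left(- \frac{1}{36491}\right) = - \frac{255954}{36491} \approx -7.0142$)
$\sqrt{L + x{\left(-75,66 \right)}} = \sqrt{- \frac{255954}{36491} - 64} = \sqrt{- \frac{2591378}{36491}} = \frac{i \sqrt{94561974598}}{36491}$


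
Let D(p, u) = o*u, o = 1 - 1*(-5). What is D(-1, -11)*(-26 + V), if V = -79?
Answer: 6930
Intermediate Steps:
o = 6 (o = 1 + 5 = 6)
D(p, u) = 6*u
D(-1, -11)*(-26 + V) = (6*(-11))*(-26 - 79) = -66*(-105) = 6930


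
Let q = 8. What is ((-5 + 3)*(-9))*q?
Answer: 144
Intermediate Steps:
((-5 + 3)*(-9))*q = ((-5 + 3)*(-9))*8 = -2*(-9)*8 = 18*8 = 144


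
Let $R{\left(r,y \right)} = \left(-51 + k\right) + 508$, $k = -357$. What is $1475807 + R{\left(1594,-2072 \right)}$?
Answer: $1475907$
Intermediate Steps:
$R{\left(r,y \right)} = 100$ ($R{\left(r,y \right)} = \left(-51 - 357\right) + 508 = -408 + 508 = 100$)
$1475807 + R{\left(1594,-2072 \right)} = 1475807 + 100 = 1475907$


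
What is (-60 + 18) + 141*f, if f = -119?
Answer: -16821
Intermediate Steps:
(-60 + 18) + 141*f = (-60 + 18) + 141*(-119) = -42 - 16779 = -16821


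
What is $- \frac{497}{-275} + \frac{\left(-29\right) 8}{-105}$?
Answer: $\frac{23197}{5775} \approx 4.0168$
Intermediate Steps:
$- \frac{497}{-275} + \frac{\left(-29\right) 8}{-105} = \left(-497\right) \left(- \frac{1}{275}\right) - - \frac{232}{105} = \frac{497}{275} + \frac{232}{105} = \frac{23197}{5775}$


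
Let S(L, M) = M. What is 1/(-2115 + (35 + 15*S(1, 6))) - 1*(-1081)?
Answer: 2151189/1990 ≈ 1081.0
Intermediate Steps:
1/(-2115 + (35 + 15*S(1, 6))) - 1*(-1081) = 1/(-2115 + (35 + 15*6)) - 1*(-1081) = 1/(-2115 + (35 + 90)) + 1081 = 1/(-2115 + 125) + 1081 = 1/(-1990) + 1081 = -1/1990 + 1081 = 2151189/1990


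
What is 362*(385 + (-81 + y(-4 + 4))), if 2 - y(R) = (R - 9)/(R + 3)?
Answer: 111858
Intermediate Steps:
y(R) = 2 - (-9 + R)/(3 + R) (y(R) = 2 - (R - 9)/(R + 3) = 2 - (-9 + R)/(3 + R))
362*(385 + (-81 + y(-4 + 4))) = 362*(385 + (-81 + (15 + (-4 + 4))/(3 + (-4 + 4)))) = 362*(385 + (-81 + (15 + 0)/(3 + 0))) = 362*(385 + (-81 + 15/3)) = 362*(385 + (-81 + (⅓)*15)) = 362*(385 + (-81 + 5)) = 362*(385 - 76) = 362*309 = 111858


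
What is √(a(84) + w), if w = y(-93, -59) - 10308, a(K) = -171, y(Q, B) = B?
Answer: I*√10538 ≈ 102.65*I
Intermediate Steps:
w = -10367 (w = -59 - 10308 = -10367)
√(a(84) + w) = √(-171 - 10367) = √(-10538) = I*√10538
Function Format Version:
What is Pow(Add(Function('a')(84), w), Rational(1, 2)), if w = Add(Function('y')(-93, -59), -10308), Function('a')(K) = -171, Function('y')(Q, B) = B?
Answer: Mul(I, Pow(10538, Rational(1, 2))) ≈ Mul(102.65, I)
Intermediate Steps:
w = -10367 (w = Add(-59, -10308) = -10367)
Pow(Add(Function('a')(84), w), Rational(1, 2)) = Pow(Add(-171, -10367), Rational(1, 2)) = Pow(-10538, Rational(1, 2)) = Mul(I, Pow(10538, Rational(1, 2)))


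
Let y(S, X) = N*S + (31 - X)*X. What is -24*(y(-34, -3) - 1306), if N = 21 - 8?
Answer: 44400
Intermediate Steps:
N = 13
y(S, X) = 13*S + X*(31 - X) (y(S, X) = 13*S + (31 - X)*X = 13*S + X*(31 - X))
-24*(y(-34, -3) - 1306) = -24*((-1*(-3)**2 + 13*(-34) + 31*(-3)) - 1306) = -24*((-1*9 - 442 - 93) - 1306) = -24*((-9 - 442 - 93) - 1306) = -24*(-544 - 1306) = -24*(-1850) = 44400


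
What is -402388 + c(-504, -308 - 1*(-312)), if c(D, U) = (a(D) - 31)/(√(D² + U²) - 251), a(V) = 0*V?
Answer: -76868589809/191031 - 124*√15877/191031 ≈ -4.0239e+5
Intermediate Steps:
a(V) = 0
c(D, U) = -31/(-251 + √(D² + U²)) (c(D, U) = (0 - 31)/(√(D² + U²) - 251) = -31/(-251 + √(D² + U²)))
-402388 + c(-504, -308 - 1*(-312)) = -402388 - 31/(-251 + √((-504)² + (-308 - 1*(-312))²)) = -402388 - 31/(-251 + √(254016 + (-308 + 312)²)) = -402388 - 31/(-251 + √(254016 + 4²)) = -402388 - 31/(-251 + √(254016 + 16)) = -402388 - 31/(-251 + √254032) = -402388 - 31/(-251 + 4*√15877)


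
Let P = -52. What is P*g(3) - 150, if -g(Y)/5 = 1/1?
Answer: 110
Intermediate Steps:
g(Y) = -5 (g(Y) = -5/1 = -5*1 = -5)
P*g(3) - 150 = -52*(-5) - 150 = 260 - 150 = 110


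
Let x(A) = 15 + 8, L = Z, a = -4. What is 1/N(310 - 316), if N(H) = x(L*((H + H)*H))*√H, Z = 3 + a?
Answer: -I*√6/138 ≈ -0.01775*I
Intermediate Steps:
Z = -1 (Z = 3 - 4 = -1)
L = -1
x(A) = 23
N(H) = 23*√H
1/N(310 - 316) = 1/(23*√(310 - 316)) = 1/(23*√(-6)) = 1/(23*(I*√6)) = 1/(23*I*√6) = -I*√6/138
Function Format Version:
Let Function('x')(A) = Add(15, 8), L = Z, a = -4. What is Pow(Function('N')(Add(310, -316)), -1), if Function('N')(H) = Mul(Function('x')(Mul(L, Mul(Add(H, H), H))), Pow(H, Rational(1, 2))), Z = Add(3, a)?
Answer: Mul(Rational(-1, 138), I, Pow(6, Rational(1, 2))) ≈ Mul(-0.017750, I)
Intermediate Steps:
Z = -1 (Z = Add(3, -4) = -1)
L = -1
Function('x')(A) = 23
Function('N')(H) = Mul(23, Pow(H, Rational(1, 2)))
Pow(Function('N')(Add(310, -316)), -1) = Pow(Mul(23, Pow(Add(310, -316), Rational(1, 2))), -1) = Pow(Mul(23, Pow(-6, Rational(1, 2))), -1) = Pow(Mul(23, Mul(I, Pow(6, Rational(1, 2)))), -1) = Pow(Mul(23, I, Pow(6, Rational(1, 2))), -1) = Mul(Rational(-1, 138), I, Pow(6, Rational(1, 2)))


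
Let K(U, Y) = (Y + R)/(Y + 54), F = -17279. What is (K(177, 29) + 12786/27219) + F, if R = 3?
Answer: -13011462379/753059 ≈ -17278.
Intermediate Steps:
K(U, Y) = (3 + Y)/(54 + Y) (K(U, Y) = (Y + 3)/(Y + 54) = (3 + Y)/(54 + Y))
(K(177, 29) + 12786/27219) + F = ((3 + 29)/(54 + 29) + 12786/27219) - 17279 = (32/83 + 12786*(1/27219)) - 17279 = ((1/83)*32 + 4262/9073) - 17279 = (32/83 + 4262/9073) - 17279 = 644082/753059 - 17279 = -13011462379/753059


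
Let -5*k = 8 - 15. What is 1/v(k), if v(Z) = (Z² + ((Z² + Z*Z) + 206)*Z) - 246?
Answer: 125/6231 ≈ 0.020061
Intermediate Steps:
k = 7/5 (k = -(8 - 15)/5 = -⅕*(-7) = 7/5 ≈ 1.4000)
v(Z) = -246 + Z² + Z*(206 + 2*Z²) (v(Z) = (Z² + ((Z² + Z²) + 206)*Z) - 246 = (Z² + (2*Z² + 206)*Z) - 246 = (Z² + (206 + 2*Z²)*Z) - 246 = (Z² + Z*(206 + 2*Z²)) - 246 = -246 + Z² + Z*(206 + 2*Z²))
1/v(k) = 1/(-246 + (7/5)² + 2*(7/5)³ + 206*(7/5)) = 1/(-246 + 49/25 + 2*(343/125) + 1442/5) = 1/(-246 + 49/25 + 686/125 + 1442/5) = 1/(6231/125) = 125/6231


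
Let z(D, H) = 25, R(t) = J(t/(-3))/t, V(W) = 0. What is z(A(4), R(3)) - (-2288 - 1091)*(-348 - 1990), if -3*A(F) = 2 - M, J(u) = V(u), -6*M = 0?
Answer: -7900077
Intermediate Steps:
M = 0 (M = -⅙*0 = 0)
J(u) = 0
A(F) = -⅔ (A(F) = -(2 - 1*0)/3 = -(2 + 0)/3 = -⅓*2 = -⅔)
R(t) = 0 (R(t) = 0/t = 0)
z(A(4), R(3)) - (-2288 - 1091)*(-348 - 1990) = 25 - (-2288 - 1091)*(-348 - 1990) = 25 - (-3379)*(-2338) = 25 - 1*7900102 = 25 - 7900102 = -7900077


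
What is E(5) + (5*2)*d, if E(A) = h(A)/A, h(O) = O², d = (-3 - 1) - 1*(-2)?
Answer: -15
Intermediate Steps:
d = -2 (d = -4 + 2 = -2)
E(A) = A (E(A) = A²/A = A)
E(5) + (5*2)*d = 5 + (5*2)*(-2) = 5 + 10*(-2) = 5 - 20 = -15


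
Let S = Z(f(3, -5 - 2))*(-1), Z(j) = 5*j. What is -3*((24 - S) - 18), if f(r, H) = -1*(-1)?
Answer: -33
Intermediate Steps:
f(r, H) = 1
S = -5 (S = (5*1)*(-1) = 5*(-1) = -5)
-3*((24 - S) - 18) = -3*((24 - 1*(-5)) - 18) = -3*((24 + 5) - 18) = -3*(29 - 18) = -3*11 = -33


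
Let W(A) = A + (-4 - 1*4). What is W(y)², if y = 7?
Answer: 1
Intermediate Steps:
W(A) = -8 + A (W(A) = A + (-4 - 4) = A - 8 = -8 + A)
W(y)² = (-8 + 7)² = (-1)² = 1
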